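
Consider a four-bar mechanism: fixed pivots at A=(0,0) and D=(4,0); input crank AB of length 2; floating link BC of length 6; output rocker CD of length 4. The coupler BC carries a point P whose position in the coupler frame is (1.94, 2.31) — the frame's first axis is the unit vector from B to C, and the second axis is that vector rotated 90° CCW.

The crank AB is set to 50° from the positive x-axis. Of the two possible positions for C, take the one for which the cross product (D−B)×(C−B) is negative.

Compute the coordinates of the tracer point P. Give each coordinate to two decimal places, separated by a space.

A=(0,0), D=(4.00,0)
B = A + 2.00·(cos50°, sin50°) = (1.2856, 1.5321)
|BD| = 3.1170
circle(B,6.00) ∩ circle(D,4.00): a=4.7667, h=3.6439
  candidates: C₊=(7.2278,2.3624) cross=11.358; C₋=(3.6456,-3.9843) cross=-11.358
  mode - wants cross < 0 → take C=(3.6456,-3.9843) (cross=-11.358)
ex = (C−B)/|BC| = (0.3933,-0.9194); ey = (0.9194,0.3933)
P = B + 1.94·ex + 2.31·ey = (4.1725,0.6571)

4.17 0.66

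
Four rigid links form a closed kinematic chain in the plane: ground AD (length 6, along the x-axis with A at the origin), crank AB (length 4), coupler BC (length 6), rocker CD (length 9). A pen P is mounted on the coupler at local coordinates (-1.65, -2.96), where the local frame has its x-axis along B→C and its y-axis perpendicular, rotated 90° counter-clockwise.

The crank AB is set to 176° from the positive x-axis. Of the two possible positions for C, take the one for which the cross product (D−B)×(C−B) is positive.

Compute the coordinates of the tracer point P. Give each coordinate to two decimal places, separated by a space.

-2.19 -2.59

A=(0,0), D=(6.00,0)
B = A + 4.00·(cos176°, sin176°) = (-3.9903, 0.2790)
|BD| = 9.9942
circle(B,6.00) ∩ circle(D,9.00): a=2.7458, h=5.3349
  candidates: C₊=(-1.0966,5.5352) cross=53.317; C₋=(-1.3945,-5.1304) cross=-53.317
  mode + wants cross > 0 → take C=(-1.0966,5.5352) (cross=53.317)
ex = (C−B)/|BC| = (0.4823,0.8760); ey = (-0.8760,0.4823)
P = B + -1.65·ex + -2.96·ey = (-2.1930,-2.5939)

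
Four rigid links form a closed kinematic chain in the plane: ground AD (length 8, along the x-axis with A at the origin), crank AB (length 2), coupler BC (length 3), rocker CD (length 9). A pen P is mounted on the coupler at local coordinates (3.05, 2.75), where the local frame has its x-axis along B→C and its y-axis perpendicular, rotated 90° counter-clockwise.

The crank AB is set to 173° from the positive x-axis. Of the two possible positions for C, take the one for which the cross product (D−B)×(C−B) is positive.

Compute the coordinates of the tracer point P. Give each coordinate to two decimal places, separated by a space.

-2.91 4.24

A=(0,0), D=(8.00,0)
B = A + 2.00·(cos173°, sin173°) = (-1.9851, 0.2437)
|BD| = 9.9881
circle(B,3.00) ∩ circle(D,9.00): a=1.3897, h=2.6587
  candidates: C₊=(-0.5309,2.8677) cross=26.555; C₋=(-0.6607,-2.4481) cross=-26.555
  mode + wants cross > 0 → take C=(-0.5309,2.8677) (cross=26.555)
ex = (C−B)/|BC| = (0.4847,0.8747); ey = (-0.8747,0.4847)
P = B + 3.05·ex + 2.75·ey = (-2.9120,4.2445)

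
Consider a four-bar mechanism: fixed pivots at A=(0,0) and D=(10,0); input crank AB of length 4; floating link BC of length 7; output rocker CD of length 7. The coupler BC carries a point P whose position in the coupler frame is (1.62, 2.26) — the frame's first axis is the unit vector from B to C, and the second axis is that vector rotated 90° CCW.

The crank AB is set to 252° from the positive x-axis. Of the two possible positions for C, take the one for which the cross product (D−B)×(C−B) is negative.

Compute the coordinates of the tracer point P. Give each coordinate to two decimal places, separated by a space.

0.86 -1.98

A=(0,0), D=(10.00,0)
B = A + 4.00·(cos252°, sin252°) = (-1.2361, -3.8042)
|BD| = 11.8626
circle(B,7.00) ∩ circle(D,7.00): a=5.9313, h=3.7175
  candidates: C₊=(3.1898,1.6190) cross=44.099; C₋=(5.5741,-5.4233) cross=-44.099
  mode - wants cross < 0 → take C=(5.5741,-5.4233) (cross=-44.099)
ex = (C−B)/|BC| = (0.9729,-0.2313); ey = (0.2313,0.9729)
P = B + 1.62·ex + 2.26·ey = (0.8627,-1.9802)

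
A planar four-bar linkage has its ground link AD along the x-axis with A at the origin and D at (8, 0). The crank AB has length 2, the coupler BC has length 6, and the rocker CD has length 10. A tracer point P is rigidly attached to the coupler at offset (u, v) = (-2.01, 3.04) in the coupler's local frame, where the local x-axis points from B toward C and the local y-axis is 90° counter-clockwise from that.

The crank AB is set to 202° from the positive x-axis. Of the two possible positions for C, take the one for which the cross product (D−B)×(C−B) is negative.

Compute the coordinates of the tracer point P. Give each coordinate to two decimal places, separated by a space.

0.27 2.21

A=(0,0), D=(8.00,0)
B = A + 2.00·(cos202°, sin202°) = (-1.8544, -0.7492)
|BD| = 9.8828
circle(B,6.00) ∩ circle(D,10.00): a=1.7035, h=5.7531
  candidates: C₊=(-0.5920,5.1165) cross=56.857; C₋=(0.2803,-6.3566) cross=-56.857
  mode - wants cross < 0 → take C=(0.2803,-6.3566) (cross=-56.857)
ex = (C−B)/|BC| = (0.3558,-0.9346); ey = (0.9346,0.3558)
P = B + -2.01·ex + 3.04·ey = (0.2716,2.2108)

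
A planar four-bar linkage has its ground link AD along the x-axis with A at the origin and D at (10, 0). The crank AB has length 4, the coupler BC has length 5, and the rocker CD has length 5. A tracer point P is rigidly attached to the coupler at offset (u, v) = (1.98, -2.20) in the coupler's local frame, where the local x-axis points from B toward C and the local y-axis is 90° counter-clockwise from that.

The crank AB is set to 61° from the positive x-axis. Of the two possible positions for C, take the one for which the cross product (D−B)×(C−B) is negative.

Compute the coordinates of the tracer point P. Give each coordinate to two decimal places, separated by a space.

1.43 0.58

A=(0,0), D=(10.00,0)
B = A + 4.00·(cos61°, sin61°) = (1.9392, 3.4985)
|BD| = 8.7872
circle(B,5.00) ∩ circle(D,5.00): a=4.3936, h=2.3867
  candidates: C₊=(6.9198,3.9386) cross=20.972; C₋=(5.0194,-0.4401) cross=-20.972
  mode - wants cross < 0 → take C=(5.0194,-0.4401) (cross=-20.972)
ex = (C−B)/|BC| = (0.6160,-0.7877); ey = (0.7877,0.6160)
P = B + 1.98·ex + -2.20·ey = (1.4260,0.5835)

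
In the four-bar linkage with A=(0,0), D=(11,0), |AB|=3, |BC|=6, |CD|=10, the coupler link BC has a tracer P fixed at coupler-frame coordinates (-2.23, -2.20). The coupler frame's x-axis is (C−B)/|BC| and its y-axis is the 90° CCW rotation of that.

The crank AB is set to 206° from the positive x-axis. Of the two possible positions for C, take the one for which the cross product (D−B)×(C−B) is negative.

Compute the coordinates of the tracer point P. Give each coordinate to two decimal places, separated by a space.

-5.79 -1.83

A=(0,0), D=(11.00,0)
B = A + 3.00·(cos206°, sin206°) = (-2.6964, -1.3151)
|BD| = 13.7594
circle(B,6.00) ∩ circle(D,10.00): a=4.5540, h=3.9065
  candidates: C₊=(1.4634,3.0088) cross=53.752; C₋=(2.2102,-4.7685) cross=-53.752
  mode - wants cross < 0 → take C=(2.2102,-4.7685) (cross=-53.752)
ex = (C−B)/|BC| = (0.8178,-0.5756); ey = (0.5756,0.8178)
P = B + -2.23·ex + -2.20·ey = (-5.7862,-1.8307)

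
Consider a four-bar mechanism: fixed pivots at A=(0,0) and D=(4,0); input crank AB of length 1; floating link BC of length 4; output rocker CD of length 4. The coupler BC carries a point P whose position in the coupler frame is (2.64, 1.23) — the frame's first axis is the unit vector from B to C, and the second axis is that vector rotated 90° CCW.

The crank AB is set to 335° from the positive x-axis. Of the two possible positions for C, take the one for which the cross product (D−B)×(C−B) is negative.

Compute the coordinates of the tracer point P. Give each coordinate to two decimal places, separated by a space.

A=(0,0), D=(4.00,0)
B = A + 1.00·(cos335°, sin335°) = (0.9063, -0.4226)
|BD| = 3.1224
circle(B,4.00) ∩ circle(D,4.00): a=1.5612, h=3.6827
  candidates: C₊=(1.9547,3.4375) cross=11.499; C₋=(2.9516,-3.8602) cross=-11.499
  mode - wants cross < 0 → take C=(2.9516,-3.8602) (cross=-11.499)
ex = (C−B)/|BC| = (0.5113,-0.8594); ey = (0.8594,0.5113)
P = B + 2.64·ex + 1.23·ey = (3.3133,-2.0625)

3.31 -2.06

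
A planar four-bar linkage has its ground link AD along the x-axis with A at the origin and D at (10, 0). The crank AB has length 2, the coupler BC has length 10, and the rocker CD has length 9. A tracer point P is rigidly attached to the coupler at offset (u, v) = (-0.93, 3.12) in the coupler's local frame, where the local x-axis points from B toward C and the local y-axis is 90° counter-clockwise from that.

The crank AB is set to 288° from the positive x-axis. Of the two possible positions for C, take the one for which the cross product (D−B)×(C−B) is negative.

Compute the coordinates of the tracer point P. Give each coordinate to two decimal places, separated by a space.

A=(0,0), D=(10.00,0)
B = A + 2.00·(cos288°, sin288°) = (0.6180, -1.9021)
|BD| = 9.5728
circle(B,10.00) ∩ circle(D,9.00): a=5.7788, h=8.1612
  candidates: C₊=(4.6600,7.2446) cross=78.126; C₋=(7.9032,-8.7523) cross=-78.126
  mode - wants cross < 0 → take C=(7.9032,-8.7523) (cross=-78.126)
ex = (C−B)/|BC| = (0.7285,-0.6850); ey = (0.6850,0.7285)
P = B + -0.93·ex + 3.12·ey = (2.0778,1.0079)

2.08 1.01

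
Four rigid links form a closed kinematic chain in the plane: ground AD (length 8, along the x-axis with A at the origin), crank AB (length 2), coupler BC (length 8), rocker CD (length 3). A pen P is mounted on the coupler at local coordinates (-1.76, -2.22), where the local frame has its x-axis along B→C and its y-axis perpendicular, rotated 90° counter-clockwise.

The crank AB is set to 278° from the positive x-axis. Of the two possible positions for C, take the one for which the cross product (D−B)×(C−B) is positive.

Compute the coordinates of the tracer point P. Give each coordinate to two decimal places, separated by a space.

A=(0,0), D=(8.00,0)
B = A + 2.00·(cos278°, sin278°) = (0.2783, -1.9805)
|BD| = 7.9716
circle(B,8.00) ∩ circle(D,3.00): a=7.4355, h=2.9517
  candidates: C₊=(6.7474,2.7260) cross=23.530; C₋=(8.2141,-2.9924) cross=-23.530
  mode + wants cross > 0 → take C=(6.7474,2.7260) (cross=23.530)
ex = (C−B)/|BC| = (0.8086,0.5883); ey = (-0.5883,0.8086)
P = B + -1.76·ex + -2.22·ey = (0.1612,-4.8111)

0.16 -4.81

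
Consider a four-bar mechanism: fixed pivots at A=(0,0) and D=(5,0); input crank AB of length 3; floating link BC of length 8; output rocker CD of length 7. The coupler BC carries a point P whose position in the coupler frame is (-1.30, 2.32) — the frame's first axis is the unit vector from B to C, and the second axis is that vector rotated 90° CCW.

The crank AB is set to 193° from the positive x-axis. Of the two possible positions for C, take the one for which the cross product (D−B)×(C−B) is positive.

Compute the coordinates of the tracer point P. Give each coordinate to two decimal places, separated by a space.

-5.58 -0.50

A=(0,0), D=(5.00,0)
B = A + 3.00·(cos193°, sin193°) = (-2.9231, -0.6749)
|BD| = 7.9518
circle(B,8.00) ∩ circle(D,7.00): a=4.9191, h=6.3089
  candidates: C₊=(1.4428,6.0288) cross=50.167; C₋=(2.5137,-6.5436) cross=-50.167
  mode + wants cross > 0 → take C=(1.4428,6.0288) (cross=50.167)
ex = (C−B)/|BC| = (0.5457,0.8380); ey = (-0.8380,0.5457)
P = B + -1.30·ex + 2.32·ey = (-5.5766,-0.4981)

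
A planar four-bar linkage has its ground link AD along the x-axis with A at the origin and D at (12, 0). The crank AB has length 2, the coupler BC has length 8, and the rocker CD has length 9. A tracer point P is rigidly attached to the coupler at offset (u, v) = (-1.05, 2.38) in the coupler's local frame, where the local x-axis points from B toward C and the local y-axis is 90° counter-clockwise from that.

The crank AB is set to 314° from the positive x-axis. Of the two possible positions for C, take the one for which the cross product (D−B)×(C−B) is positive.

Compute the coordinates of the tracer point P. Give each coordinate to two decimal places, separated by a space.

A=(0,0), D=(12.00,0)
B = A + 2.00·(cos314°, sin314°) = (1.3893, -1.4387)
|BD| = 10.7078
circle(B,8.00) ∩ circle(D,9.00): a=4.5601, h=6.5731
  candidates: C₊=(5.0249,5.6875) cross=70.383; C₋=(6.7912,-7.3395) cross=-70.383
  mode + wants cross > 0 → take C=(5.0249,5.6875) (cross=70.383)
ex = (C−B)/|BC| = (0.4544,0.8908); ey = (-0.8908,0.4544)
P = B + -1.05·ex + 2.38·ey = (-1.2079,-1.2924)

-1.21 -1.29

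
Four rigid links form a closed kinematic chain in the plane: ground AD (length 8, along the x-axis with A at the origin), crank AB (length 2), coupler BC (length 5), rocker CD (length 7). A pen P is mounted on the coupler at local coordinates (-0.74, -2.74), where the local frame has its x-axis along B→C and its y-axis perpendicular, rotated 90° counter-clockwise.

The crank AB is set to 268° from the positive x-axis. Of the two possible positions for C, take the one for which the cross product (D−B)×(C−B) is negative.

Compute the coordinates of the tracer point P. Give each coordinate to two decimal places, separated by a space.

-2.49 -3.49

A=(0,0), D=(8.00,0)
B = A + 2.00·(cos268°, sin268°) = (-0.0698, -1.9988)
|BD| = 8.3137
circle(B,5.00) ∩ circle(D,7.00): a=2.7134, h=4.1997
  candidates: C₊=(1.5543,2.7301) cross=34.915; C₋=(3.5737,-5.4229) cross=-34.915
  mode - wants cross < 0 → take C=(3.5737,-5.4229) (cross=-34.915)
ex = (C−B)/|BC| = (0.7287,-0.6848); ey = (0.6848,0.7287)
P = B + -0.74·ex + -2.74·ey = (-2.4855,-3.4887)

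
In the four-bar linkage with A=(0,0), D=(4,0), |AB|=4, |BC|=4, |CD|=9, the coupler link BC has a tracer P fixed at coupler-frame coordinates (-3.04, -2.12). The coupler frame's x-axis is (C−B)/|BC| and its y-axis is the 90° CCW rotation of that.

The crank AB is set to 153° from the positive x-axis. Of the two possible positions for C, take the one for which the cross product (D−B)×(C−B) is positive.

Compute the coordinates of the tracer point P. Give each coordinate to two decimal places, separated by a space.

A=(0,0), D=(4.00,0)
B = A + 4.00·(cos153°, sin153°) = (-3.5640, 1.8160)
|BD| = 7.7790
circle(B,4.00) ∩ circle(D,9.00): a=-0.2885, h=3.9896
  candidates: C₊=(-2.9132,5.7627) cross=31.035; C₋=(-4.7759,-1.9961) cross=-31.035
  mode + wants cross > 0 → take C=(-2.9132,5.7627) (cross=31.035)
ex = (C−B)/|BC| = (0.1627,0.9867); ey = (-0.9867,0.1627)
P = B + -3.04·ex + -2.12·ey = (-1.9669,-1.5285)

-1.97 -1.53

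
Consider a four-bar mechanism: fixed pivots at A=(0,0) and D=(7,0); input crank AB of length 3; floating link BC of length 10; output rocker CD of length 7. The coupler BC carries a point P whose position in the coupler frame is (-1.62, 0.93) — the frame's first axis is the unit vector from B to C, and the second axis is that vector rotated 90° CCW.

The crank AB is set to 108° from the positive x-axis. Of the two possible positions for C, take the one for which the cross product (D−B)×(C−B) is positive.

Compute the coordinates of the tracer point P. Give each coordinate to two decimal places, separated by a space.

A=(0,0), D=(7.00,0)
B = A + 3.00·(cos108°, sin108°) = (-0.9271, 2.8532)
|BD| = 8.4249
circle(B,10.00) ∩ circle(D,7.00): a=7.2392, h=6.8988
  candidates: C₊=(8.2207,6.8927) cross=58.122; C₋=(3.5480,-6.0896) cross=-58.122
  mode + wants cross > 0 → take C=(8.2207,6.8927) (cross=58.122)
ex = (C−B)/|BC| = (0.9148,0.4040); ey = (-0.4040,0.9148)
P = B + -1.62·ex + 0.93·ey = (-2.7847,3.0495)

-2.78 3.05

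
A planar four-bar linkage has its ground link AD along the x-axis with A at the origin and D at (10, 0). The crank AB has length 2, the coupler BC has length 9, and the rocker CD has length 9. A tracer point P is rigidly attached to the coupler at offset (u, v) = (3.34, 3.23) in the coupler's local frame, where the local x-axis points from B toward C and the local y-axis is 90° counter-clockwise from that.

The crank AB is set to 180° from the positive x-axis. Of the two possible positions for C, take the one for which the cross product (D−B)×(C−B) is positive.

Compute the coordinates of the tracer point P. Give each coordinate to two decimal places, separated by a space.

A=(0,0), D=(10.00,0)
B = A + 2.00·(cos180°, sin180°) = (-2.0000, 0.0000)
|BD| = 12.0000
circle(B,9.00) ∩ circle(D,9.00): a=6.0000, h=6.7082
  candidates: C₊=(4.0000,6.7082) cross=80.498; C₋=(4.0000,-6.7082) cross=-80.498
  mode + wants cross > 0 → take C=(4.0000,6.7082) (cross=80.498)
ex = (C−B)/|BC| = (0.6667,0.7454); ey = (-0.7454,0.6667)
P = B + 3.34·ex + 3.23·ey = (-2.1808,4.6428)

-2.18 4.64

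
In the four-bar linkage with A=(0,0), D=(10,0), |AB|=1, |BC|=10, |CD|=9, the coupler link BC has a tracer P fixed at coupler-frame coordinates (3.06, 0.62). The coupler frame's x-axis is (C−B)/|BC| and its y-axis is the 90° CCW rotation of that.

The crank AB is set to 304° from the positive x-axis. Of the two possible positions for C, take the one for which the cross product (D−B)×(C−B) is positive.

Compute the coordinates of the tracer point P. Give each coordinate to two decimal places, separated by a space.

A=(0,0), D=(10.00,0)
B = A + 1.00·(cos304°, sin304°) = (0.5592, -0.8290)
|BD| = 9.4771
circle(B,10.00) ∩ circle(D,9.00): a=5.7410, h=8.1879
  candidates: C₊=(5.5619,7.8296) cross=77.598; C₋=(6.9944,-8.4833) cross=-77.598
  mode + wants cross > 0 → take C=(5.5619,7.8296) (cross=77.598)
ex = (C−B)/|BC| = (0.5003,0.8659); ey = (-0.8659,0.5003)
P = B + 3.06·ex + 0.62·ey = (1.5532,2.1307)

1.55 2.13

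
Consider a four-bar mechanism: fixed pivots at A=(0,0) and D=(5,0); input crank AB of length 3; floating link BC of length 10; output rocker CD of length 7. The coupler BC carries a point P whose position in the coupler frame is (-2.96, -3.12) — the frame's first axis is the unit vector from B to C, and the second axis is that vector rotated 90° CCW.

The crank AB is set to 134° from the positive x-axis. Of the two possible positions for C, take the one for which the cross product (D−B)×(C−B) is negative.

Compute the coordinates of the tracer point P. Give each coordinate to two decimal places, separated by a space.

-6.24 3.26

A=(0,0), D=(5.00,0)
B = A + 3.00·(cos134°, sin134°) = (-2.0840, 2.1580)
|BD| = 7.4054
circle(B,10.00) ∩ circle(D,7.00): a=7.1461, h=6.9952
  candidates: C₊=(6.7905,6.7671) cross=51.802; C₋=(2.7135,-6.6160) cross=-51.802
  mode - wants cross < 0 → take C=(2.7135,-6.6160) (cross=-51.802)
ex = (C−B)/|BC| = (0.4797,-0.8774); ey = (0.8774,0.4797)
P = B + -2.96·ex + -3.12·ey = (-6.2415,3.2583)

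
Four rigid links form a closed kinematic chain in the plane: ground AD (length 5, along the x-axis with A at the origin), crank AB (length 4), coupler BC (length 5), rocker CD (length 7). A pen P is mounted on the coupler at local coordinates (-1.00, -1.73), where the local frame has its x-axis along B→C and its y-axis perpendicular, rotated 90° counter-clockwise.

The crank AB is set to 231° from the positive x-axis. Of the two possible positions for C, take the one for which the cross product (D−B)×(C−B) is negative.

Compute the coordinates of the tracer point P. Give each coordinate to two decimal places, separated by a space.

A=(0,0), D=(5.00,0)
B = A + 4.00·(cos231°, sin231°) = (-2.5173, -3.1086)
|BD| = 8.1347
circle(B,5.00) ∩ circle(D,7.00): a=2.5922, h=4.2756
  candidates: C₊=(-1.7557,1.8331) cross=34.781; C₋=(1.5120,-6.0691) cross=-34.781
  mode - wants cross < 0 → take C=(1.5120,-6.0691) (cross=-34.781)
ex = (C−B)/|BC| = (0.8059,-0.5921); ey = (0.5921,0.8059)
P = B + -1.00·ex + -1.73·ey = (-4.3475,-3.9106)

-4.35 -3.91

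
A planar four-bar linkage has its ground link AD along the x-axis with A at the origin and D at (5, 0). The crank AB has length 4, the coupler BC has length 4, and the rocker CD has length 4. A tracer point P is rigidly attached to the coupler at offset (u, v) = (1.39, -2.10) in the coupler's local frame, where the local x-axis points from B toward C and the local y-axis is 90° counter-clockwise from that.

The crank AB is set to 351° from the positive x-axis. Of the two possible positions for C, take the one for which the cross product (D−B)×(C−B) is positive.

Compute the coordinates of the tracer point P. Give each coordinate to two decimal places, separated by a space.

A=(0,0), D=(5.00,0)
B = A + 4.00·(cos351°, sin351°) = (3.9508, -0.6257)
|BD| = 1.2217
circle(B,4.00) ∩ circle(D,4.00): a=0.6108, h=3.9531
  candidates: C₊=(2.4506,3.0823) cross=4.829; C₋=(6.5001,-3.7080) cross=-4.829
  mode + wants cross > 0 → take C=(2.4506,3.0823) (cross=4.829)
ex = (C−B)/|BC| = (-0.3750,0.9270); ey = (-0.9270,-0.3750)
P = B + 1.39·ex + -2.10·ey = (5.3762,1.4504)

5.38 1.45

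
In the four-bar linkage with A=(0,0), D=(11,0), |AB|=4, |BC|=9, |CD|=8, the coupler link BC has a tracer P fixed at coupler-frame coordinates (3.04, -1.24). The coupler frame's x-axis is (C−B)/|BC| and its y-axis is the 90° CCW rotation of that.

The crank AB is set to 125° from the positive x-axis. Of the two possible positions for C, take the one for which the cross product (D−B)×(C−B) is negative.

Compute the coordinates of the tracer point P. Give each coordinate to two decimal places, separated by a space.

A=(0,0), D=(11.00,0)
B = A + 4.00·(cos125°, sin125°) = (-2.2943, 3.2766)
|BD| = 13.6921
circle(B,9.00) ∩ circle(D,8.00): a=7.4669, h=5.0245
  candidates: C₊=(6.1580,6.3683) cross=68.797; C₋=(3.7532,-3.3888) cross=-68.797
  mode - wants cross < 0 → take C=(3.7532,-3.3888) (cross=-68.797)
ex = (C−B)/|BC| = (0.6719,-0.7406); ey = (0.7406,0.6719)
P = B + 3.04·ex + -1.24·ey = (-1.1699,0.1920)

-1.17 0.19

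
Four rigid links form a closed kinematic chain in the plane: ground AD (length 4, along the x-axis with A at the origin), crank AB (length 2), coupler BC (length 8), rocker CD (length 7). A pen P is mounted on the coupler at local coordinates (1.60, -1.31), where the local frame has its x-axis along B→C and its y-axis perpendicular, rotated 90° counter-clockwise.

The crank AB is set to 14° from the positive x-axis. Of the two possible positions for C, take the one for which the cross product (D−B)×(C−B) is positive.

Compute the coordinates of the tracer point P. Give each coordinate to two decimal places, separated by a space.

A=(0,0), D=(4.00,0)
B = A + 2.00·(cos14°, sin14°) = (1.9406, 0.4838)
|BD| = 2.1155
circle(B,8.00) ∩ circle(D,7.00): a=4.6030, h=6.5431
  candidates: C₊=(7.9181,5.8007) cross=13.842; C₋=(4.9251,-6.9386) cross=-13.842
  mode + wants cross > 0 → take C=(7.9181,5.8007) (cross=13.842)
ex = (C−B)/|BC| = (0.7472,0.6646); ey = (-0.6646,0.7472)
P = B + 1.60·ex + -1.31·ey = (4.0067,0.5684)

4.01 0.57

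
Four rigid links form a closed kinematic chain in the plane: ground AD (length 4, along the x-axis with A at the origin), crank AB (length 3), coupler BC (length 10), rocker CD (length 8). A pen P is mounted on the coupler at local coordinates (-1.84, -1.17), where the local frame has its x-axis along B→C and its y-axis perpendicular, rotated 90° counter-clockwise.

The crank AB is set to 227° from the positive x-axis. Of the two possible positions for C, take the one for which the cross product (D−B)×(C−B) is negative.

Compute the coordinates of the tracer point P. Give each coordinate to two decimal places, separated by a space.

A=(0,0), D=(4.00,0)
B = A + 3.00·(cos227°, sin227°) = (-2.0460, -2.1941)
|BD| = 6.4318
circle(B,10.00) ∩ circle(D,8.00): a=6.0145, h=7.9891
  candidates: C₊=(0.8824,7.3675) cross=51.384; C₋=(6.3330,-7.6523) cross=-51.384
  mode - wants cross < 0 → take C=(6.3330,-7.6523) (cross=-51.384)
ex = (C−B)/|BC| = (0.8379,-0.5458); ey = (0.5458,0.8379)
P = B + -1.84·ex + -1.17·ey = (-4.2263,-2.1701)

-4.23 -2.17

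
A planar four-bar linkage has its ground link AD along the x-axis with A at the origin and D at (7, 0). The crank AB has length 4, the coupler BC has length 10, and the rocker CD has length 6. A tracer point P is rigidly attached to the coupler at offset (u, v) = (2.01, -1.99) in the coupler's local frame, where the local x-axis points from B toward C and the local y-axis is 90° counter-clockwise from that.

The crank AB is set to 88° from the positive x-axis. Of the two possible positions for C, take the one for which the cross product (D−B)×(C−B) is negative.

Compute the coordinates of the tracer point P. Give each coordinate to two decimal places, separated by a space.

-0.91 1.37

A=(0,0), D=(7.00,0)
B = A + 4.00·(cos88°, sin88°) = (0.1396, 3.9976)
|BD| = 7.9401
circle(B,10.00) ∩ circle(D,6.00): a=8.0002, h=5.9997
  candidates: C₊=(10.0726,5.1536) cross=47.638; C₋=(4.0313,-5.2141) cross=-47.638
  mode - wants cross < 0 → take C=(4.0313,-5.2141) (cross=-47.638)
ex = (C−B)/|BC| = (0.3892,-0.9212); ey = (0.9212,0.3892)
P = B + 2.01·ex + -1.99·ey = (-0.9113,1.3716)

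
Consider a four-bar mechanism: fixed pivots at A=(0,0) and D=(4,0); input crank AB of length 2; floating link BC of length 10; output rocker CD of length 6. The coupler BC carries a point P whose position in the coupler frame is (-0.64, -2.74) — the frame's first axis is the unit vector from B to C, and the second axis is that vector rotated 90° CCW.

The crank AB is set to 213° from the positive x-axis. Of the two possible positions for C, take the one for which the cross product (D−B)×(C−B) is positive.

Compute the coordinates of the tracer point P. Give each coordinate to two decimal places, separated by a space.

-0.26 -3.52

A=(0,0), D=(4.00,0)
B = A + 2.00·(cos213°, sin213°) = (-1.6773, -1.0893)
|BD| = 5.7809
circle(B,10.00) ∩ circle(D,6.00): a=8.4259, h=5.3855
  candidates: C₊=(5.5829,5.7874) cross=31.133; C₋=(7.6124,-4.7907) cross=-31.133
  mode + wants cross > 0 → take C=(5.5829,5.7874) (cross=31.133)
ex = (C−B)/|BC| = (0.7260,0.6877); ey = (-0.6877,0.7260)
P = B + -0.64·ex + -2.74·ey = (-0.2578,-3.5187)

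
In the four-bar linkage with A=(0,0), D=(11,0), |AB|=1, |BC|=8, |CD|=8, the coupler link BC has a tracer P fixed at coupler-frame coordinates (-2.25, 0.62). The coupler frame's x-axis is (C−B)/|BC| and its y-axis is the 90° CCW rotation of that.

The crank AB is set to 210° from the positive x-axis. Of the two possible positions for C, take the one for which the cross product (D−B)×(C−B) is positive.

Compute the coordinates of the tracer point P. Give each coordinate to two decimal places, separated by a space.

A=(0,0), D=(11.00,0)
B = A + 1.00·(cos210°, sin210°) = (-0.8660, -0.5000)
|BD| = 11.8766
circle(B,8.00) ∩ circle(D,8.00): a=5.9383, h=5.3607
  candidates: C₊=(4.8413,5.1059) cross=63.666; C₋=(5.2927,-5.6059) cross=-63.666
  mode + wants cross > 0 → take C=(4.8413,5.1059) (cross=63.666)
ex = (C−B)/|BC| = (0.7134,0.7007); ey = (-0.7007,0.7134)
P = B + -2.25·ex + 0.62·ey = (-2.9057,-1.6343)

-2.91 -1.63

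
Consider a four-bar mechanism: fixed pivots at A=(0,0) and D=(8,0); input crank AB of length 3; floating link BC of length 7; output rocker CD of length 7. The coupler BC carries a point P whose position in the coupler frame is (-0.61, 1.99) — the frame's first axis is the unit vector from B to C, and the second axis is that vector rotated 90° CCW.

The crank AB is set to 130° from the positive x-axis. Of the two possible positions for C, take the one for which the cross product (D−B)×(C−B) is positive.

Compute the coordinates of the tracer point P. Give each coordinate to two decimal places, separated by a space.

-3.46 3.71

A=(0,0), D=(8.00,0)
B = A + 3.00·(cos130°, sin130°) = (-1.9284, 2.2981)
|BD| = 10.1909
circle(B,7.00) ∩ circle(D,7.00): a=5.0954, h=4.7996
  candidates: C₊=(4.1182,5.8251) cross=48.913; C₋=(1.9535,-3.5269) cross=-48.913
  mode + wants cross > 0 → take C=(4.1182,5.8251) (cross=48.913)
ex = (C−B)/|BC| = (0.8638,0.5038); ey = (-0.5038,0.8638)
P = B + -0.61·ex + 1.99·ey = (-3.4579,3.7097)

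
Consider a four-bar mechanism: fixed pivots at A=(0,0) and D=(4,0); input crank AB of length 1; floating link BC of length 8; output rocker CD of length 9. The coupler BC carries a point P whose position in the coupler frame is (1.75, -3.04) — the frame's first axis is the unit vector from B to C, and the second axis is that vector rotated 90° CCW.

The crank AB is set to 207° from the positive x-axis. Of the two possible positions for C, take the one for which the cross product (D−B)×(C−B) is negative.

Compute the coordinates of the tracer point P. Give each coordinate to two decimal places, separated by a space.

A=(0,0), D=(4.00,0)
B = A + 1.00·(cos207°, sin207°) = (-0.8910, -0.4540)
|BD| = 4.9120
circle(B,8.00) ∩ circle(D,9.00): a=0.7256, h=7.9670
  candidates: C₊=(-0.9049,7.5460) cross=39.134; C₋=(0.5678,-8.3199) cross=-39.134
  mode - wants cross < 0 → take C=(0.5678,-8.3199) (cross=-39.134)
ex = (C−B)/|BC| = (0.1824,-0.9832); ey = (0.9832,0.1824)
P = B + 1.75·ex + -3.04·ey = (-3.5609,-2.7290)

-3.56 -2.73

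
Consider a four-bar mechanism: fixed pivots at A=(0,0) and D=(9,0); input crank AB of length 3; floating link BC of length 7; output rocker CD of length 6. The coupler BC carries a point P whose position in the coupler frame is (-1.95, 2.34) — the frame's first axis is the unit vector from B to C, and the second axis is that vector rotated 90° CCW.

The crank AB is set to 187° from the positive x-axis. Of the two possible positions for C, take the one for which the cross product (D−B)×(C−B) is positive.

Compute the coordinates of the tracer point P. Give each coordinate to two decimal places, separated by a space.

-5.68 1.04

A=(0,0), D=(9.00,0)
B = A + 3.00·(cos187°, sin187°) = (-2.9776, -0.3656)
|BD| = 11.9832
circle(B,7.00) ∩ circle(D,6.00): a=6.5340, h=2.5113
  candidates: C₊=(3.4767,2.3438) cross=30.093; C₋=(3.6300,-2.6763) cross=-30.093
  mode + wants cross > 0 → take C=(3.4767,2.3438) (cross=30.093)
ex = (C−B)/|BC| = (0.9221,0.3871); ey = (-0.3871,0.9221)
P = B + -1.95·ex + 2.34·ey = (-5.6814,1.0372)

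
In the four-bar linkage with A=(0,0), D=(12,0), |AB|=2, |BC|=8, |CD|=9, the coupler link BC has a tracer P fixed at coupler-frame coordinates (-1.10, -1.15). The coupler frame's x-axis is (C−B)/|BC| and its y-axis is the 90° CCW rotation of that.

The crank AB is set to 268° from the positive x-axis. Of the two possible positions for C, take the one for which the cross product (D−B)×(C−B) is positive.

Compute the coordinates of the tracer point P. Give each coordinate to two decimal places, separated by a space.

A=(0,0), D=(12.00,0)
B = A + 2.00·(cos268°, sin268°) = (-0.0698, -1.9988)
|BD| = 12.2342
circle(B,8.00) ∩ circle(D,9.00): a=5.4223, h=5.8820
  candidates: C₊=(4.3187,4.6901) cross=71.962; C₋=(6.2407,-6.9159) cross=-71.962
  mode + wants cross > 0 → take C=(4.3187,4.6901) (cross=71.962)
ex = (C−B)/|BC| = (0.5486,0.8361); ey = (-0.8361,0.5486)
P = B + -1.10·ex + -1.15·ey = (0.2883,-3.5493)

0.29 -3.55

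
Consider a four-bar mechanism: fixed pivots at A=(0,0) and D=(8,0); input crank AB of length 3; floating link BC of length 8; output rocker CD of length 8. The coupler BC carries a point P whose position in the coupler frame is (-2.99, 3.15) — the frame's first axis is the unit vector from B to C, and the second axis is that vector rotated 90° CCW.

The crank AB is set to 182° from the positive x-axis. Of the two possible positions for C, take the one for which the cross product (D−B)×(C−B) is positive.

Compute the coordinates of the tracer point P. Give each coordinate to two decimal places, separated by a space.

-7.34 -0.15

A=(0,0), D=(8.00,0)
B = A + 3.00·(cos182°, sin182°) = (-2.9982, -0.1047)
|BD| = 10.9987
circle(B,8.00) ∩ circle(D,8.00): a=5.4993, h=5.8101
  candidates: C₊=(2.4456,5.7575) cross=63.903; C₋=(2.5562,-5.8622) cross=-63.903
  mode + wants cross > 0 → take C=(2.4456,5.7575) (cross=63.903)
ex = (C−B)/|BC| = (0.6805,0.7328); ey = (-0.7328,0.6805)
P = B + -2.99·ex + 3.15·ey = (-7.3410,-0.1522)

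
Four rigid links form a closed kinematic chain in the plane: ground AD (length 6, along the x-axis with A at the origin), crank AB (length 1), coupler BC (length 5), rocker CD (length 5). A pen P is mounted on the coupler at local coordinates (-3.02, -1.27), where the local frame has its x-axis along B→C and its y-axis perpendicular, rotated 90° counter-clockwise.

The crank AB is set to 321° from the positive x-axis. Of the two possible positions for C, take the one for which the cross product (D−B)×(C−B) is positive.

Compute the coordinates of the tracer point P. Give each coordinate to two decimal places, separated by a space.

0.66 -3.90

A=(0,0), D=(6.00,0)
B = A + 1.00·(cos321°, sin321°) = (0.7771, -0.6293)
|BD| = 5.2606
circle(B,5.00) ∩ circle(D,5.00): a=2.6303, h=4.2522
  candidates: C₊=(2.8799,3.9070) cross=22.369; C₋=(3.8973,-4.5364) cross=-22.369
  mode + wants cross > 0 → take C=(2.8799,3.9070) (cross=22.369)
ex = (C−B)/|BC| = (0.4205,0.9073); ey = (-0.9073,0.4205)
P = B + -3.02·ex + -1.27·ey = (0.6593,-3.9034)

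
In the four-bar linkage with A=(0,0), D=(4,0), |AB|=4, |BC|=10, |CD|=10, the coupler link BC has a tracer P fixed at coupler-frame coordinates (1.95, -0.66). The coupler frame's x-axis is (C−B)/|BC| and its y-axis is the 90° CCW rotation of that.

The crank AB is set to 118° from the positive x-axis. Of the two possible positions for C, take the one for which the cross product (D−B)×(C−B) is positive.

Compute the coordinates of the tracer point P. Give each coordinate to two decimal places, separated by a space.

0.05 4.24

A=(0,0), D=(4.00,0)
B = A + 4.00·(cos118°, sin118°) = (-1.8779, 3.5318)
|BD| = 6.8573
circle(B,10.00) ∩ circle(D,10.00): a=3.4287, h=9.3938
  candidates: C₊=(5.8992,9.8180) cross=64.417; C₋=(-3.7771,-6.2862) cross=-64.417
  mode + wants cross > 0 → take C=(5.8992,9.8180) (cross=64.417)
ex = (C−B)/|BC| = (0.7777,0.6286); ey = (-0.6286,0.7777)
P = B + 1.95·ex + -0.66·ey = (0.0535,4.2443)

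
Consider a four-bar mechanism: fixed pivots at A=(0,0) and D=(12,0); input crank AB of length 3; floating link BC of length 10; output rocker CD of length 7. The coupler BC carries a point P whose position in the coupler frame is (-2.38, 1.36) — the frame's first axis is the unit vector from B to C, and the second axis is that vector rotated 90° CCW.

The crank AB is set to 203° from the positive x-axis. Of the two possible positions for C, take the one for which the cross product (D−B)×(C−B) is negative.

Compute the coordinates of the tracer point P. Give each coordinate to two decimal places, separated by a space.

-4.55 0.91

A=(0,0), D=(12.00,0)
B = A + 3.00·(cos203°, sin203°) = (-2.7615, -1.1722)
|BD| = 14.8080
circle(B,10.00) ∩ circle(D,7.00): a=9.1260, h=4.0885
  candidates: C₊=(6.0122,3.6258) cross=60.542; C₋=(6.6595,-4.5254) cross=-60.542
  mode - wants cross < 0 → take C=(6.6595,-4.5254) (cross=-60.542)
ex = (C−B)/|BC| = (0.9421,-0.3353); ey = (0.3353,0.9421)
P = B + -2.38·ex + 1.36·ey = (-4.5477,0.9071)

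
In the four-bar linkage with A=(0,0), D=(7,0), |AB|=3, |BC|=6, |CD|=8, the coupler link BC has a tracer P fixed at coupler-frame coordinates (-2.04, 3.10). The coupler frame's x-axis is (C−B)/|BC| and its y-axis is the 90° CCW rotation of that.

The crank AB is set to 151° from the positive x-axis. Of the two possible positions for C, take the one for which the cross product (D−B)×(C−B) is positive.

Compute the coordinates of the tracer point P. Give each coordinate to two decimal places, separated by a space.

-6.28 2.10

A=(0,0), D=(7.00,0)
B = A + 3.00·(cos151°, sin151°) = (-2.6239, 1.4544)
|BD| = 9.7331
circle(B,6.00) ∩ circle(D,8.00): a=3.4282, h=4.9242
  candidates: C₊=(1.5017,5.8110) cross=47.928; C₋=(0.0300,-3.9267) cross=-47.928
  mode + wants cross > 0 → take C=(1.5017,5.8110) (cross=47.928)
ex = (C−B)/|BC| = (0.6876,0.7261); ey = (-0.7261,0.6876)
P = B + -2.04·ex + 3.10·ey = (-6.2775,2.1047)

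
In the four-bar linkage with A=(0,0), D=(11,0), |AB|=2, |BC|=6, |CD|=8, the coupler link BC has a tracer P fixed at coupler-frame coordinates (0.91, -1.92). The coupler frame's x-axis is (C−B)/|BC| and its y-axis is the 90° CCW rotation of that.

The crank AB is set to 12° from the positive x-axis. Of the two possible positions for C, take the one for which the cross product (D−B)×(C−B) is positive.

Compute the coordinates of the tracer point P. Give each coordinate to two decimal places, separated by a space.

A=(0,0), D=(11.00,0)
B = A + 2.00·(cos12°, sin12°) = (1.9563, 0.4158)
|BD| = 9.0533
circle(B,6.00) ∩ circle(D,8.00): a=2.9802, h=5.2075
  candidates: C₊=(5.1726,5.4810) cross=47.145; C₋=(4.6942,-4.9231) cross=-47.145
  mode + wants cross > 0 → take C=(5.1726,5.4810) (cross=47.145)
ex = (C−B)/|BC| = (0.5360,0.8442); ey = (-0.8442,0.5360)
P = B + 0.91·ex + -1.92·ey = (4.0649,0.1548)

4.06 0.15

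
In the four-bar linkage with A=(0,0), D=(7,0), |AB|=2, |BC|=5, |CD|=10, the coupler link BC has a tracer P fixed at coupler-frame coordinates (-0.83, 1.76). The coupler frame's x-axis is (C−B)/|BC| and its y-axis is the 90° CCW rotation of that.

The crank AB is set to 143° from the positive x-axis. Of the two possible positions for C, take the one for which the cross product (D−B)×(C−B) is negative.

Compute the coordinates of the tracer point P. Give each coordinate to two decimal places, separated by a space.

0.26 1.79

A=(0,0), D=(7.00,0)
B = A + 2.00·(cos143°, sin143°) = (-1.5973, 1.2036)
|BD| = 8.6811
circle(B,5.00) ∩ circle(D,10.00): a=0.0208, h=5.0000
  candidates: C₊=(-0.8834,6.1524) cross=43.405; C₋=(-2.2699,-3.7509) cross=-43.405
  mode - wants cross < 0 → take C=(-2.2699,-3.7509) (cross=-43.405)
ex = (C−B)/|BC| = (-0.1345,-0.9909); ey = (0.9909,-0.1345)
P = B + -0.83·ex + 1.76·ey = (0.2584,1.7893)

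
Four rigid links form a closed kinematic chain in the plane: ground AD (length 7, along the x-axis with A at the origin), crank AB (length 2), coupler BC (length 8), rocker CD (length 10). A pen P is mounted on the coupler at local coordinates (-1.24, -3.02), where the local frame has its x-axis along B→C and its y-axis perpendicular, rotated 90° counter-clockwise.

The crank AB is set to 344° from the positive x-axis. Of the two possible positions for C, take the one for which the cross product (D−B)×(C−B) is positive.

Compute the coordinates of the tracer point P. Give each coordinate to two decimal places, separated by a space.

5.15 -1.07

A=(0,0), D=(7.00,0)
B = A + 2.00·(cos344°, sin344°) = (1.9225, -0.5513)
|BD| = 5.1073
circle(B,8.00) ∩ circle(D,10.00): a=-0.9707, h=7.9409
  candidates: C₊=(0.1004,7.2384) cross=40.557; C₋=(1.8146,-8.5505) cross=-40.557
  mode + wants cross > 0 → take C=(0.1004,7.2384) (cross=40.557)
ex = (C−B)/|BC| = (-0.2278,0.9737); ey = (-0.9737,-0.2278)
P = B + -1.24·ex + -3.02·ey = (5.1456,-1.0708)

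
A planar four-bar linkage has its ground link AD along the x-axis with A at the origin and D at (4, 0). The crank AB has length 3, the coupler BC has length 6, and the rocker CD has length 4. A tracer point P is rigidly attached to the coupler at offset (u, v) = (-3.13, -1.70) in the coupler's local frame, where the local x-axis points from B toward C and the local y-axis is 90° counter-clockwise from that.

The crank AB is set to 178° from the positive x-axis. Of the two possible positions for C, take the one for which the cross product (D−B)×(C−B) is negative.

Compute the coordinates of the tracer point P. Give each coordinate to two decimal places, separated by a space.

A=(0,0), D=(4.00,0)
B = A + 3.00·(cos178°, sin178°) = (-2.9982, 0.1047)
|BD| = 6.9990
circle(B,6.00) ∩ circle(D,4.00): a=4.9283, h=3.4223
  candidates: C₊=(1.9807,3.4529) cross=23.953; C₋=(1.8783,-3.3910) cross=-23.953
  mode - wants cross < 0 → take C=(1.8783,-3.3910) (cross=-23.953)
ex = (C−B)/|BC| = (0.8128,-0.5826); ey = (0.5826,0.8128)
P = B + -3.13·ex + -1.70·ey = (-6.5325,0.5466)

-6.53 0.55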